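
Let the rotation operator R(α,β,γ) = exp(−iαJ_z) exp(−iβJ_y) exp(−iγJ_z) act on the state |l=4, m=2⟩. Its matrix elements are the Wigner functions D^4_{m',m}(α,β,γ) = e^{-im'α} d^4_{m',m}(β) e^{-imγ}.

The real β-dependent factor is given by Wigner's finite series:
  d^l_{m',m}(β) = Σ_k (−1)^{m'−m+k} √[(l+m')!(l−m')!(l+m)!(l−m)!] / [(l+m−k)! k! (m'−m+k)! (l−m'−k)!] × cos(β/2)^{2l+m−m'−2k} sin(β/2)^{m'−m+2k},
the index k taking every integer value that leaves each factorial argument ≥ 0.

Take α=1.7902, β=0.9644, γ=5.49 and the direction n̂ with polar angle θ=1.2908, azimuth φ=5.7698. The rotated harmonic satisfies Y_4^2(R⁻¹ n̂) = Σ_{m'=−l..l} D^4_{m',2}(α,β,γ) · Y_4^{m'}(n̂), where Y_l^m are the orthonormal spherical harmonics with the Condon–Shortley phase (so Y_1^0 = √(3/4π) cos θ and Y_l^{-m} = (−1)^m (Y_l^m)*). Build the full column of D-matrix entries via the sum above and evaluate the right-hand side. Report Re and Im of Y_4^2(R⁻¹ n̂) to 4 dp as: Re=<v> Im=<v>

Need the full column D^4_{m',2} for m'=−4..4 at α=1.7902, β=0.9644, γ=5.49.
cos(β/2)=0.885977, sin(β/2)=0.463729
d^4_{-4,2}: single k=6 term ⇒ +0.041306;  D = -0.032180+0.025896i
d^4_{-3,2}: k∈[5..6] ⇒ +0.167408 -0.015288 = +0.152120;  D = +0.118877+0.094915i
d^4_{-2,2}: k∈[4..6] ⇒ +0.427405 -0.093673 +0.002139 = +0.335870;  D = +0.147416-0.301791i
d^4_{-1,2}: k∈[3..5] ⇒ +0.769876 -0.316371 +0.017335 = +0.470840;  D = -0.457901-0.109622i
d^4_{0,2}: k∈[2..4] ⇒ +0.986699 -0.720839 +0.074055 = +0.339916;  D = -0.005294+0.339874i
d^4_{1,2}: k∈[1..3] ⇒ +0.843058 -1.154814 +0.210914 = -0.100842;  D = -0.098754+0.020413i
d^4_{2,2}: k∈[0..2] ⇒ +0.379646 -1.248087 +0.427405 = -0.441036;  D = +0.181138+0.402122i
d^4_{3,2}: k∈[0..1] ⇒ -0.743508 +0.611070 = -0.132437;  D = +0.106018-0.079371i
d^4_{4,2}: single k=0 term ⇒ +0.550355;  D = +0.417814+0.358220i
Y_4^{m'}(θ=1.2908,φ=5.7698) and Σ D·Y over m':
  (-0.0322+0.0259i)·(-0.1752+0.3344i)  (+0.1189+0.0949i)·(+0.0094+0.3069i)  (+0.1474-0.3018i)·(-0.0744-0.1230i)  (-0.4579-0.1096i)·(-0.2698-0.1521i)  (-0.0053+0.3399i)·(+0.0966+0.0000i)  (-0.0988+0.0204i)·(+0.2698-0.1521i)  (+0.1811+0.4021i)·(-0.0744+0.1230i)  (+0.1060-0.0794i)·(-0.0094+0.3069i)  (+0.4178+0.3582i)·(-0.1752-0.3344i)
Y_4^2(R⁻¹ n̂) = +0.010656+0.002159i

Re=0.0107 Im=0.0022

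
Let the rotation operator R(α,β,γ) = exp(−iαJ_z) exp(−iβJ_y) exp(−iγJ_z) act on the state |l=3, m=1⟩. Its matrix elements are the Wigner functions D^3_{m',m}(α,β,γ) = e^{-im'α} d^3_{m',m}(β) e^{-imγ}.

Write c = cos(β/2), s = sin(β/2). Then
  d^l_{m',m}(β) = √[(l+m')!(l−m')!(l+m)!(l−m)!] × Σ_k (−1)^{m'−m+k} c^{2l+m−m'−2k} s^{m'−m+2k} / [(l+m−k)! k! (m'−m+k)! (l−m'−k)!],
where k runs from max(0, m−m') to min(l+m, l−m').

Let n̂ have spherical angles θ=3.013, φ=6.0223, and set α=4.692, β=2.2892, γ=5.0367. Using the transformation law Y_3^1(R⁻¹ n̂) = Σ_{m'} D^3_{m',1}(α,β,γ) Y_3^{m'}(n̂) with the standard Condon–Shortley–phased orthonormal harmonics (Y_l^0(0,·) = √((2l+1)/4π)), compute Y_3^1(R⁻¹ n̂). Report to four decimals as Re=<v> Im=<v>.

Need the full column D^3_{m',1} for m'=−3..3 at α=4.692, β=2.2892, γ=5.0367.
cos(β/2)=0.413410, sin(β/2)=0.910545
d^3_{-3,1}: single k=4 term ⇒ +0.455002;  D = -0.421614+0.171082i
d^3_{-2,1}: k∈[3..4] ⇒ +0.337348 -0.818254 = -0.480906;  D = +0.171699+0.449210i
d^3_{-1,1}: k∈[2..4] ⇒ +0.145305 -0.939849 +0.569912 = -0.224632;  D = -0.211419+0.075906i
d^3_{0,1}: k∈[1..3] ⇒ +0.038089 -0.554319 +0.896352 = +0.380122;  D = +0.121128+0.360306i
d^3_{1,1}: k∈[0..2] ⇒ +0.004992 -0.193739 +0.704887 = +0.516139;  D = -0.492485+0.154462i
d^3_{2,1}: k∈[0..1] ⇒ -0.034770 +0.337348 = +0.302578;  D = -0.084646-0.290497i
d^3_{3,1}: single k=0 term ⇒ +0.093794;  D = +0.090565-0.024397i
Y_3^{m'}(θ=3.013,φ=6.0223) and Σ D·Y over m':
  (-0.4216+0.1711i)·(+0.0006+0.0006i)  (+0.1717+0.4492i)·(-0.0145-0.0083i)  (-0.2114+0.0759i)·(+0.1569+0.0419i)  (+0.1211+0.3603i)·(-0.7098+0.0000i)  (-0.4925+0.1545i)·(-0.1569+0.0419i)  (-0.0846-0.2905i)·(-0.0145+0.0083i)  (+0.0906-0.0244i)·(-0.0006+0.0006i)
Y_3^1(R⁻¹ n̂) = -0.047051-0.302040i

Re=-0.0471 Im=-0.3020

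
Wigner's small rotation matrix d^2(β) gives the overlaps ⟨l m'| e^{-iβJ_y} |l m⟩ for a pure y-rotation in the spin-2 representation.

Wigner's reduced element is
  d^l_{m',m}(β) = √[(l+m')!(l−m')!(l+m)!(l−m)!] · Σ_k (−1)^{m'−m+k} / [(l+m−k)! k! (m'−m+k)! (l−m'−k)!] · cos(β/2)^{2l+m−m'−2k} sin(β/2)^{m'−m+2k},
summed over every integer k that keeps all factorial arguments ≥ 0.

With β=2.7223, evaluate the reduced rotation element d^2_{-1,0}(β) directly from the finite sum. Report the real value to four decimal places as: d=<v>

d^2_{-1,0}(β=2.7223) via Wigner's sum:
With c≡cos(β/2)=0.208114 and s≡sin(β/2)=0.978105, N=[1·6·2·2]^{1/2}=4.898979
Admissible k: 1..2 (factorial args all ≥0)
  k=1: (−1)^0·4.8990/(2)·0.2081^3·0.9781^1 = +0.021596
  k=2: (−1)^1·4.8990/(2)·0.2081^1·0.9781^3 = -0.477016
d^2_{-1,0}(2.7223) = +0.021596 -0.477016 = -0.455420

d=-0.4554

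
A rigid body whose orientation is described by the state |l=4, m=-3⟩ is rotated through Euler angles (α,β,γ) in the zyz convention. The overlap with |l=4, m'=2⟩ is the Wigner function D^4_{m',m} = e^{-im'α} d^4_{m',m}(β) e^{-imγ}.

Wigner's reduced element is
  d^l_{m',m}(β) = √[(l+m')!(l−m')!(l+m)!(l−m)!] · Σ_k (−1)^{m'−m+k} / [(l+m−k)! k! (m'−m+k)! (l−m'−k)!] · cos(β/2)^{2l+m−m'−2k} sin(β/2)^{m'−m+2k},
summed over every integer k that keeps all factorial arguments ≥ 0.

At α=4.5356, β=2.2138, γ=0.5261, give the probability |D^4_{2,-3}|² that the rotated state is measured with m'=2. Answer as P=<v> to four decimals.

D^4_{2,-3}(4.5356,2.2138,0.5261) = e^{-i·2·4.5356}·d^4_{2,-3}(2.2138)·e^{-i·-3·0.5261}. Compute d first:
c=cos(2.2138/2)=0.447436, s=sin(2.2138/2)=0.894316; N=√[720·2·1·5040]=2693.993318
Admissible k: 0..1 (factorial args all ≥0)
  k=0: (−1)^5·2693.9933/(240)·0.4474^3·0.8943^5 = -0.575219
  k=1: (−1)^6·2693.9933/(720)·0.4474^1·0.8943^7 = +0.766005
d^4_{2,-3}(2.2138) = -0.575219 +0.766005 = +0.190787
|D^4_{2,-3}|² = |d^4_{2,-3}(β)|² = (+0.190787)² = 0.036400 (the z-rotation phases have unit modulus)

P=0.0364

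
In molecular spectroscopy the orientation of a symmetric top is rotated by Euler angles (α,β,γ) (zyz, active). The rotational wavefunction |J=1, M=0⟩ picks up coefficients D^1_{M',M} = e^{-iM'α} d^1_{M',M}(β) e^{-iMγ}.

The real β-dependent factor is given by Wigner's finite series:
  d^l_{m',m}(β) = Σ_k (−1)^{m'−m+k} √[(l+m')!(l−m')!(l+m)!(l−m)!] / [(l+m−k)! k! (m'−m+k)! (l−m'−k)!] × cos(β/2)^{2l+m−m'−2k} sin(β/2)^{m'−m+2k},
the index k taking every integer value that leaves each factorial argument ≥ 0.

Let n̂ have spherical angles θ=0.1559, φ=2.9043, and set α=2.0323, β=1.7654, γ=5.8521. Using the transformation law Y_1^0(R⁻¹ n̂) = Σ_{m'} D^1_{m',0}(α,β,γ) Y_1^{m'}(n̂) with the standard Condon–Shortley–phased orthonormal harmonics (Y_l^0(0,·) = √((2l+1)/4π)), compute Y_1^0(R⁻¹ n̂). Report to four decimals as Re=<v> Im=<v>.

Need the full column D^1_{m',0} for m'=−1..1 at α=2.0323, β=1.7654, γ=5.8521.
cos(β/2)=0.635068, sin(β/2)=0.772456
d^1_{-1,0}: single k=1 term ⇒ +0.693760;  D = -0.308928+0.621181i
d^1_{0,0}: k∈[0..1] ⇒ +0.403311 -0.596689 = -0.193378;  D = -0.193378+0.000000i
d^1_{1,0}: single k=0 term ⇒ -0.693760;  D = +0.308928+0.621181i
Y_1^{m'}(θ=0.1559,φ=2.9043) and Σ D·Y over m':
  (-0.3089+0.6212i)·(-0.0521-0.0126i)  (-0.1934+0.0000i)·(+0.4827+0.0000i)  (+0.3089+0.6212i)·(+0.0521-0.0126i)
Y_1^0(R⁻¹ n̂) = -0.045456+0.000000i

Re=-0.0455 Im=0.0000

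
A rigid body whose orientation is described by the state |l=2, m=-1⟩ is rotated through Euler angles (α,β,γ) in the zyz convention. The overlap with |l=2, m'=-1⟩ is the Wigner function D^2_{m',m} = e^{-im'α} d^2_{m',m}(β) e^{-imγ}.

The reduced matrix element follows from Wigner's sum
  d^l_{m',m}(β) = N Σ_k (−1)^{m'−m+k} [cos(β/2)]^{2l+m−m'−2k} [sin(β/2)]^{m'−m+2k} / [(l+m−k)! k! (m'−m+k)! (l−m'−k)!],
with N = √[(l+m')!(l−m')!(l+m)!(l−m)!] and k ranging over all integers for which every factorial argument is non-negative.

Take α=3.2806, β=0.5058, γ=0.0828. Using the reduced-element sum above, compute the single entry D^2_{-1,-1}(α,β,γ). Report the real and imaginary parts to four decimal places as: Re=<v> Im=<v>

Re=-0.6854 Im=-0.1546

D^2_{-1,-1}(3.2806,0.5058,0.0828) = e^{-i·-1·3.2806}·d^2_{-1,-1}(0.5058)·e^{-i·-1·0.0828}. Compute d first:
Half-angle: c=0.968191, s=0.250213. N=√(1·6·1·6)=6.000000
The bounds max(0,m−m')=0 and min(l+m,l−m')=1 give 2 terms
  k=0: (−1)^0·6.0000/(6)·0.9682^4·0.2502^0 = +0.878707
  k=1: (−1)^1·6.0000/(2)·0.9682^2·0.2502^2 = -0.176061
d^2_{-1,-1}(0.5058) = +0.878707 -0.176061 = +0.702646
D = (-0.990354-0.138560i)·(+0.702646)·(+0.996574+0.082705i) = -0.685432-0.154577i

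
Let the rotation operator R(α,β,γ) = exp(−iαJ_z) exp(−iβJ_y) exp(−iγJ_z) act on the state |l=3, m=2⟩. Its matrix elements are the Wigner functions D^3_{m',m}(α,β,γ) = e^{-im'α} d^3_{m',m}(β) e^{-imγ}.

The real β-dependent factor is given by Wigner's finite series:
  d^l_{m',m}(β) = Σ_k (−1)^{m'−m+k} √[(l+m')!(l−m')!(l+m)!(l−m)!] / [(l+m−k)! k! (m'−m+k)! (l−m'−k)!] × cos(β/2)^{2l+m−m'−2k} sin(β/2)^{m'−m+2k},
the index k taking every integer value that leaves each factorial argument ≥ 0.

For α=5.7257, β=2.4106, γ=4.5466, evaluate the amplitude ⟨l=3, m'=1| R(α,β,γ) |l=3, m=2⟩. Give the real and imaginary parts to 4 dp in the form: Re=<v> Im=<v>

Split into d^3_{1,2}(β=2.4106) × two z-phases.
c=cos(2.4106/2)=0.357413, s=sin(2.4106/2)=0.933946; N=√[24·2·120·1]=75.894664
k∈{1,2} keeps every argument non-negative
  k=1: (−1)^0·75.8947/(24)·0.3574^5·0.9339^1 = +0.017226
  k=2: (−1)^1·75.8947/(12)·0.3574^3·0.9339^3 = -0.235238
d^3_{1,2}(2.4106) = +0.017226 -0.235238 = -0.218012
D = (+0.848588+0.529054i)·(-0.218012)·(-0.945530-0.325535i) = +0.137378+0.169282i

Re=0.1374 Im=0.1693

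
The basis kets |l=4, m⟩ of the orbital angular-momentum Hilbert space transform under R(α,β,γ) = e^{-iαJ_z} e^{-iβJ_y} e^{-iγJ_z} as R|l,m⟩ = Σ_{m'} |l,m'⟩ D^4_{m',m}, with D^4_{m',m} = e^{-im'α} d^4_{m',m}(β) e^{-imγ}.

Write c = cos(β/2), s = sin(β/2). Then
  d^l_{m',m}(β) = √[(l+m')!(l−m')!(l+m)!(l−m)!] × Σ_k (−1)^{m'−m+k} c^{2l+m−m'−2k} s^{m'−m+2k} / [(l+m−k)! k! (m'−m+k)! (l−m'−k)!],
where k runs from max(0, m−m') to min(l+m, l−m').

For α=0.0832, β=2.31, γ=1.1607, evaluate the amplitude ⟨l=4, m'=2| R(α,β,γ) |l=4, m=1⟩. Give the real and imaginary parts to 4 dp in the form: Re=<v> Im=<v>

D^4_{2,1}(0.0832,2.31,1.1607) = e^{-i·2·0.0832}·d^4_{2,1}(2.31)·e^{-i·1·1.1607}. Compute d first:
With c≡cos(β/2)=0.403919 and s≡sin(β/2)=0.914795, N=[720·2·120·6]^{1/2}=1018.233765
Admissible k: 0..2 (factorial args all ≥0)
  k=0: (−1)^1·1018.2338/(240)·0.4039^7·0.9148^1 = -0.006808
  k=1: (−1)^2·1018.2338/(48)·0.4039^5·0.9148^3 = +0.174601
  k=2: (−1)^3·1018.2338/(72)·0.4039^3·0.9148^5 = -0.597056
d^4_{2,1}(2.31) = -0.006808 +0.174601 -0.597056 = -0.429263
Attach z-rotation phases: D = e^{-i(2)(0.0832)}·(-0.429263)·e^{-i(1)(1.1607)} = -0.103578+0.416580i

Re=-0.1036 Im=0.4166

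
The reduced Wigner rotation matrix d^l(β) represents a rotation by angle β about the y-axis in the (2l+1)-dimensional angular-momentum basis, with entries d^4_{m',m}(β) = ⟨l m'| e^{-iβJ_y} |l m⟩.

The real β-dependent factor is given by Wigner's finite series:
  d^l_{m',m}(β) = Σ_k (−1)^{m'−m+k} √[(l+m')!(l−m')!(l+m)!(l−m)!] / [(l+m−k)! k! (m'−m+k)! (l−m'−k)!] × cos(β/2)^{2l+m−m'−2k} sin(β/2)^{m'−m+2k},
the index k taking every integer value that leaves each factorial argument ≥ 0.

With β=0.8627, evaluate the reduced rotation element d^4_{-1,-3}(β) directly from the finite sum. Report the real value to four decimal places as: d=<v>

d^4_{-1,-3}(β=0.8627) via Wigner's sum:
c=cos(0.8627/2)=0.908402, s=sin(0.8627/2)=0.418098; N=√[6·120·1·5040]=1904.940944
k: max(0,(-3)−(-1))=0 … min(4+(-3),4−(-1))=1
  k=0: (−1)^2·1904.9409/(240)·0.9084^6·0.4181^2 = +0.779640
  k=1: (−1)^3·1904.9409/(144)·0.9084^4·0.4181^4 = -0.275259
d^4_{-1,-3}(0.8627) = +0.779640 -0.275259 = +0.504381

d=0.5044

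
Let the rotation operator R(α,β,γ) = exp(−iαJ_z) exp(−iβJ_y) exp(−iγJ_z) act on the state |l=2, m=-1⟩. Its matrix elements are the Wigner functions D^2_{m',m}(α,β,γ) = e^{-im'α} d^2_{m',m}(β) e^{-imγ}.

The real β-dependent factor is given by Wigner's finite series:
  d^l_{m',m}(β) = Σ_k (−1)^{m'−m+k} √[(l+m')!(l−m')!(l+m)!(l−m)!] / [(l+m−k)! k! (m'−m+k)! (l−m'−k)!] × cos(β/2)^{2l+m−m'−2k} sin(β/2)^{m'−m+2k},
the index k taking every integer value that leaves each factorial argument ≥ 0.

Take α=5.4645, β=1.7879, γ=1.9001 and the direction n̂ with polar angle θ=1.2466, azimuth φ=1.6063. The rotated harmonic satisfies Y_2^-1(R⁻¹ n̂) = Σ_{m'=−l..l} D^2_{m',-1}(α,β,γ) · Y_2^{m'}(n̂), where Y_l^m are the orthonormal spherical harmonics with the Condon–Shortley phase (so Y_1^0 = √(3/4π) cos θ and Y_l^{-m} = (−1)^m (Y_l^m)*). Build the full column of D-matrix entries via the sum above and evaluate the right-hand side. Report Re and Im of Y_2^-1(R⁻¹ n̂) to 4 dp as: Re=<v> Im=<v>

Re=-0.3790 Im=-0.0312

Need the full column D^2_{m',-1} for m'=−2..2 at α=5.4645, β=1.7879, γ=1.9001.
cos(β/2)=0.626338, sin(β/2)=0.779552
d^2_{-2,-1}: single k=1 term ⇒ +0.383090;  D = +0.369944+0.099495i
d^2_{-1,-1}: k∈[0..1] ⇒ +0.153898 -0.715201 = -0.561303;  D = -0.263857-0.495419i
d^2_{0,-1}: k∈[0..1] ⇒ -0.469187 +0.726807 = +0.257620;  D = -0.083310+0.243777i
d^2_{1,-1}: k∈[0..1] ⇒ +0.715201 -0.369301 = +0.345901;  D = -0.315441+0.141931i
d^2_{2,-1}: single k=0 term ⇒ -0.593436;  D = +0.547538+0.228840i
Y_2^{m'}(θ=1.2466,φ=1.6063) and Σ D·Y over m':
  (+0.3699+0.0995i)·(-0.3462+0.0246i)  (-0.2639-0.4954i)·(-0.0083-0.2331i)  (-0.0833+0.2438i)·(-0.2194+0.0000i)  (-0.3154+0.1419i)·(+0.0083-0.2331i)  (+0.5475+0.2288i)·(-0.3462-0.0246i)
Y_2^-1(R⁻¹ n̂) = -0.379008-0.031197i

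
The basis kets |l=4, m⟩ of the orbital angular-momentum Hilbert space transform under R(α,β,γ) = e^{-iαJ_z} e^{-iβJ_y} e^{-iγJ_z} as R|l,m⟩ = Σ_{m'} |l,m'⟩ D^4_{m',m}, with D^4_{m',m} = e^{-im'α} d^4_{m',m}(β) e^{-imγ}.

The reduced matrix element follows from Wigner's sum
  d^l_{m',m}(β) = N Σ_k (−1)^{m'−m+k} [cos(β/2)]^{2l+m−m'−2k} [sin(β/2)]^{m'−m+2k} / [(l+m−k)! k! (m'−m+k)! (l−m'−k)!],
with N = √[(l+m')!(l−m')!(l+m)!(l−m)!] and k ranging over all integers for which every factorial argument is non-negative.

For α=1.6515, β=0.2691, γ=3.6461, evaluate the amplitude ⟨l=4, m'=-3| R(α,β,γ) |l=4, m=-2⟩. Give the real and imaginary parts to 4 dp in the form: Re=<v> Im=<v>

Re=0.4226 Im=-0.1399

First d^4_{-3,-2}(β=0.2691), then the phase factors e^{-i(-3)α} and e^{-i(-2)γ}:
c=cos(0.2691/2)=0.990962, s=sin(0.2691/2)=0.134144; N=√[1·5040·2·720]=2693.993318
k: max(0,(-2)−(-3))=1 … min(4+(-2),4−(-3))=2
  k=1: (−1)^0·2693.9933/(720)·0.9910^7·0.1341^1 = +0.471015
  k=2: (−1)^1·2693.9933/(240)·0.9910^5·0.1341^3 = -0.025893
d^4_{-3,-2}(0.2691) = +0.471015 -0.025893 = +0.445122
D = (+0.239753-0.970834i)·(+0.445122)·(+0.532695+0.846307i) = +0.422572-0.139881i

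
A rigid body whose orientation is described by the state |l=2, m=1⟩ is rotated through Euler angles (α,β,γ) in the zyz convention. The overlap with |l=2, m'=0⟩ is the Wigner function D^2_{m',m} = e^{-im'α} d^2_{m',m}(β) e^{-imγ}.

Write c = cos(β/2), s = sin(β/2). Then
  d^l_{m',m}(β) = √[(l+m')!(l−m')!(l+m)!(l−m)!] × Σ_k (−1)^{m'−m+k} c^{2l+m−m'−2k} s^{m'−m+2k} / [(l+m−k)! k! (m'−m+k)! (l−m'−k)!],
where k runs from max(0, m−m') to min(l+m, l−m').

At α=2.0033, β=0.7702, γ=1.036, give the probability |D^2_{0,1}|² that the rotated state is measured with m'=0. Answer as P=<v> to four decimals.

P=0.3747

D^2_{0,1}(2.0033,0.7702,1.036) = e^{-i·0·2.0033}·d^2_{0,1}(0.7702)·e^{-i·1·1.036}. Compute d first:
Half-angle: c=0.926761, s=0.375652. N=√(2·2·6·1)=4.898979
k∈{1,2} keeps every argument non-negative
  k=1: (−1)^0·4.8990/(2)·0.9268^3·0.3757^1 = +0.732427
  k=2: (−1)^1·4.8990/(2)·0.9268^1·0.3757^3 = -0.120337
d^2_{0,1}(0.7702) = +0.732427 -0.120337 = +0.612090
|D^2_{0,1}|² = |d^2_{0,1}(β)|² = (+0.612090)² = 0.374654 (the z-rotation phases have unit modulus)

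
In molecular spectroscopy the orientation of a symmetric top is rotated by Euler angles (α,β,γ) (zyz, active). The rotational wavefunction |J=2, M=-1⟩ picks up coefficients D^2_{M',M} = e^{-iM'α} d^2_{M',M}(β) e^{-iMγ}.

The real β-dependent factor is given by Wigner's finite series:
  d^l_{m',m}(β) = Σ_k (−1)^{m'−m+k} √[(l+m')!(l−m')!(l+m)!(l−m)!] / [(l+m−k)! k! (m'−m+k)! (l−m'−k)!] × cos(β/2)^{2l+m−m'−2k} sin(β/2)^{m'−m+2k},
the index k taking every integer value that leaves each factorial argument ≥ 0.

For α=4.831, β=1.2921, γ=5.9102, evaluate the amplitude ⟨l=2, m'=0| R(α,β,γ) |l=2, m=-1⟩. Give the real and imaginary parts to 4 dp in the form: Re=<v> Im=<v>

First d^2_{0,-1}(β=1.2921), then the phase factors e^{-i(0)α} and e^{-i(-1)γ}:
With c≡cos(β/2)=0.798468 and s≡sin(β/2)=0.602037, N=[2·2·1·6]^{1/2}=4.898979
Admissible k: 0..1 (factorial args all ≥0)
  k=0: (−1)^1·4.8990/(2)·0.7985^3·0.6020^1 = -0.750709
  k=1: (−1)^2·4.8990/(2)·0.7985^1·0.6020^3 = +0.426779
d^2_{0,-1}(1.2921) = -0.750709 +0.426779 = -0.323930
D = (+1.000000+0.000000i)·(-0.323930)·(+0.931244-0.364397i) = -0.301658+0.118039i

Re=-0.3017 Im=0.1180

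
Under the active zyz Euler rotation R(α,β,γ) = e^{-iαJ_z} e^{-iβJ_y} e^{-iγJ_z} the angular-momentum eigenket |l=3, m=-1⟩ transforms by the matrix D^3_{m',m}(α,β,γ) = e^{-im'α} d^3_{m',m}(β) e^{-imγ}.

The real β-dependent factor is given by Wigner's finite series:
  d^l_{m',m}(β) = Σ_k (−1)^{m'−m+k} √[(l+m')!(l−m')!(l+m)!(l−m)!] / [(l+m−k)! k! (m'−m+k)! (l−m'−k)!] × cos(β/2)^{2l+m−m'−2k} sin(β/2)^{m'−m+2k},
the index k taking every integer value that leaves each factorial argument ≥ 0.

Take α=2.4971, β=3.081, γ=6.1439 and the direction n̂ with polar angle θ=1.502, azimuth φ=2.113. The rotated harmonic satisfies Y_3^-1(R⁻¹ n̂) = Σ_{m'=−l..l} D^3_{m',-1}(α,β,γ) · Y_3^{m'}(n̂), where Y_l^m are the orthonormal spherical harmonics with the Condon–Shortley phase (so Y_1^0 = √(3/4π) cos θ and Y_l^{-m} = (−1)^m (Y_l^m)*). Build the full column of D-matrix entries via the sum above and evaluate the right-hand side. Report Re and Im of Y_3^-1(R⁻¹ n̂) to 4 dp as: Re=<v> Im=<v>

Re=0.2798 Im=-0.1611

Need the full column D^3_{m',-1} for m'=−3..3 at α=2.4971, β=3.081, γ=6.1439.
cos(β/2)=0.030292, sin(β/2)=0.999541
d^3_{-3,-1}: single k=2 term ⇒ +0.000003;  D = +0.000002+0.000003i
d^3_{-2,-1}: k∈[1..2] ⇒ +0.000000 -0.000176 = -0.000175;  D = -0.000025+0.000174i
d^3_{-1,-1}: k∈[0..2] ⇒ +0.000000 -0.000007 +0.005495 = +0.005489;  D = -0.003887+0.003875i
d^3_{0,-1}: k∈[0..2] ⇒ -0.000000 +0.000288 -0.104693 = -0.104405;  D = -0.103393+0.014495i
d^3_{1,-1}: k∈[0..2] ⇒ +0.000005 -0.007327 +0.997250 = +0.989928;  D = -0.866260-0.479114i
d^3_{2,-1}: k∈[0..1] ⇒ -0.000176 +0.095571 = +0.095396;  D = +0.038994+0.087062i
d^3_{3,-1}: single k=0 term ⇒ +0.003547;  D = +0.000786-0.003459i
Y_3^{m'}(θ=1.502,φ=2.113) and Σ D·Y over m':
  (+0.0000+0.0000i)·(+0.4136-0.0231i)  (-0.0000+0.0002i)·(-0.0327+0.0618i)  (-0.0039+0.0039i)·(+0.1624+0.2696i)  (-0.1034+0.0145i)·(-0.0764+0.0000i)  (-0.8663-0.4791i)·(-0.1624+0.2696i)  (+0.0390+0.0871i)·(-0.0327-0.0618i)  (+0.0008-0.0035i)·(-0.4136-0.0231i)
Y_3^-1(R⁻¹ n̂) = +0.279821-0.161131i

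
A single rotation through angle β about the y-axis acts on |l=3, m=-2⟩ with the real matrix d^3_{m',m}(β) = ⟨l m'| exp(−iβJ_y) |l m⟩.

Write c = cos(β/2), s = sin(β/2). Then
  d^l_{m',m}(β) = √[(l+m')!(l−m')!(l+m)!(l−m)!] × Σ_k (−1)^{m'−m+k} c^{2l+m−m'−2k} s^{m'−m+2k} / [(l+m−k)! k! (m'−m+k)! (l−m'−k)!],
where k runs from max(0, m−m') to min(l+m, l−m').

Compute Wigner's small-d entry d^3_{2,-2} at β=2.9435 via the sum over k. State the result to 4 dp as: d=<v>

d=-0.9230

d^3_{2,-2}(β=2.9435) via Wigner's sum:
c=cos(2.9435/2)=0.098884, s=sin(2.9435/2)=0.995099; N=√[120·1·1·120]=120.000000
k∈{0,1} keeps every argument non-negative
  k=0: (−1)^4·120.0000/(24)·0.0989^2·0.9951^4 = +0.047939
  k=1: (−1)^5·120.0000/(120)·0.0989^0·0.9951^6 = -0.970951
d^3_{2,-2}(2.9435) = +0.047939 -0.970951 = -0.923012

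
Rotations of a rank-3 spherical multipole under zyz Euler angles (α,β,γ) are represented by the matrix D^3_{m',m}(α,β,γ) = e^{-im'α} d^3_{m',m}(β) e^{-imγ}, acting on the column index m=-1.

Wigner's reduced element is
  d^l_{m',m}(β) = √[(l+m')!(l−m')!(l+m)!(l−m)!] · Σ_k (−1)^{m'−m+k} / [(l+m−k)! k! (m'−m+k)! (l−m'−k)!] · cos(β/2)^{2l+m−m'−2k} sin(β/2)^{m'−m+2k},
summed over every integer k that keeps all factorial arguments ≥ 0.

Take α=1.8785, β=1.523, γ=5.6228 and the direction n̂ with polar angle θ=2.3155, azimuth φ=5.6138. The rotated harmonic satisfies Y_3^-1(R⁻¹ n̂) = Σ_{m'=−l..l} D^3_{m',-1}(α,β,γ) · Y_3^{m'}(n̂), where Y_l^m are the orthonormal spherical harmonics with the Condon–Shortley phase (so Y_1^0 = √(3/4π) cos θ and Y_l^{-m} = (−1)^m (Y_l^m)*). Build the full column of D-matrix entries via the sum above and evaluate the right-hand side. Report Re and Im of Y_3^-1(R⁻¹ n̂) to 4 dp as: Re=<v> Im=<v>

Re=0.2606 Im=-0.0247

Need the full column D^3_{m',-1} for m'=−3..3 at α=1.8785, β=1.523, γ=5.6228.
cos(β/2)=0.723802, sin(β/2)=0.690008
d^3_{-3,-1}: single k=2 term ⇒ +0.506095;  D = +0.131440-0.488729i
d^3_{-2,-1}: k∈[1..2] ⇒ +0.433463 -0.787864 = -0.354401;  D = +0.354042-0.015935i
d^3_{-1,-1}: k∈[0..2] ⇒ +0.143786 -1.045386 +0.712536 = -0.189064;  D = -0.065306-0.177427i
d^3_{0,-1}: k∈[0..2] ⇒ -0.474835 +1.294593 -0.392176 = +0.427582;  D = +0.337685-0.262288i
d^3_{1,-1}: k∈[0..2] ⇒ +0.784040 -0.950048 +0.107926 = -0.058083;  D = +0.047849+0.032926i
d^3_{2,-1}: k∈[0..1] ⇒ -0.787864 +0.358006 = -0.429858;  D = +0.124978-0.411289i
d^3_{3,-1}: single k=0 term ⇒ +0.459940;  D = +0.459903-0.005841i
Y_3^{m'}(θ=2.3155,φ=5.6138) and Σ D·Y over m':
  (+0.1314-0.4887i)·(-0.0703+0.1502i)  (+0.3540-0.0159i)·(-0.0861-0.3644i)  (-0.0653-0.1774i)·(+0.2417+0.1912i)  (+0.3377-0.2623i)·(+0.1779+0.0000i)  (+0.0478+0.0329i)·(-0.2417+0.1912i)  (+0.1250-0.4113i)·(-0.0861+0.3644i)  (+0.4599-0.0058i)·(+0.0703+0.1502i)
Y_3^-1(R⁻¹ n̂) = +0.260568-0.024743i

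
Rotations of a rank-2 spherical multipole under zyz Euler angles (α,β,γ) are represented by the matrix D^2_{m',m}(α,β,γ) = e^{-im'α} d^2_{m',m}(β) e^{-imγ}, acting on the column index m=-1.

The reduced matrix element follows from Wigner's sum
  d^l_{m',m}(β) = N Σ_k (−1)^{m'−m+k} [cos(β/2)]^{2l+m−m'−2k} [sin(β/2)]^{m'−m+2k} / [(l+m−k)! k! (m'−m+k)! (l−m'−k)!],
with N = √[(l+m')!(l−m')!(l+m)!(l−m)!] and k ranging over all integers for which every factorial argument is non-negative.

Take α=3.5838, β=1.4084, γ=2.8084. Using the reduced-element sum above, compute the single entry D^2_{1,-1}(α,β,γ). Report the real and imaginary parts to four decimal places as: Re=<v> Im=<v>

Split into d^2_{1,-1}(β=1.4084) × two z-phases.
c=cos(1.4084/2)=0.762130, s=sin(1.4084/2)=0.647424; N=√[6·1·1·6]=6.000000
Admissible k: 0..1 (factorial args all ≥0)
  k=0: (−1)^2·6.0000/(2)·0.7621^2·0.6474^2 = +0.730394
  k=1: (−1)^3·6.0000/(6)·0.7621^0·0.6474^4 = -0.175694
d^2_{1,-1}(1.4084) = +0.730394 -0.175694 = +0.554700
D = (-0.903809+0.427936i)·(+0.554700)·(-0.945003+0.327062i) = +0.396134-0.388291i

Re=0.3961 Im=-0.3883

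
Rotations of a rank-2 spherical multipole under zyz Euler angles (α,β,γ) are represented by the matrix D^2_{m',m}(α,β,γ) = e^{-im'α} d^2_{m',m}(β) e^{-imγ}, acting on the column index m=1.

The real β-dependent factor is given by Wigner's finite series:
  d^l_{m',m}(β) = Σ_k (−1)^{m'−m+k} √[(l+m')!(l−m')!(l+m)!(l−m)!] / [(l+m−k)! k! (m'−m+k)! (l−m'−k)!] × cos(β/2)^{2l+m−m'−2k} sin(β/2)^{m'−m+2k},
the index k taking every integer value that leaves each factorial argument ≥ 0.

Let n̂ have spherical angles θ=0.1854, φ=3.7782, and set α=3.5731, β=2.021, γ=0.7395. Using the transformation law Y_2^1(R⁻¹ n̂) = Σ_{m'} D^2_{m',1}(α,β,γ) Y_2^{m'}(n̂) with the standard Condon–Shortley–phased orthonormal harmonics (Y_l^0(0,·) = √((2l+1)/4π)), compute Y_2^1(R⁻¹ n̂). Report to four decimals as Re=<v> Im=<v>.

Need the full column D^2_{m',1} for m'=−2..2 at α=3.5731, β=2.021, γ=0.7395.
cos(β/2)=0.531437, sin(β/2)=0.847098
d^2_{-2,1}: single k=3 term ⇒ +0.646074;  D = +0.641152+0.079597i
d^2_{-1,1}: k∈[2..3] ⇒ +0.607984 -0.514913 = +0.093071;  D = -0.088691+0.028214i
d^2_{0,1}: k∈[1..2] ⇒ +0.311433 -0.791276 = -0.479843;  D = -0.354511+0.323375i
d^2_{1,1}: k∈[0..1] ⇒ +0.079764 -0.607984 = -0.528220;  D = +0.205596-0.486566i
d^2_{2,1}: single k=0 term ⇒ -0.254284;  D = +0.008064+0.254156i
Y_2^{m'}(θ=0.1854,φ=3.7782) and Σ D·Y over m':
  (+0.6412+0.0796i)·(+0.0038-0.0125i)  (-0.0887+0.0282i)·(-0.1126+0.0832i)  (-0.3545+0.3234i)·(+0.5986+0.0000i)  (+0.2056-0.4866i)·(+0.1126+0.0832i)  (+0.0081+0.2542i)·(+0.0038+0.0125i)
Y_2^1(R⁻¹ n̂) = -0.140651+0.138710i

Re=-0.1407 Im=0.1387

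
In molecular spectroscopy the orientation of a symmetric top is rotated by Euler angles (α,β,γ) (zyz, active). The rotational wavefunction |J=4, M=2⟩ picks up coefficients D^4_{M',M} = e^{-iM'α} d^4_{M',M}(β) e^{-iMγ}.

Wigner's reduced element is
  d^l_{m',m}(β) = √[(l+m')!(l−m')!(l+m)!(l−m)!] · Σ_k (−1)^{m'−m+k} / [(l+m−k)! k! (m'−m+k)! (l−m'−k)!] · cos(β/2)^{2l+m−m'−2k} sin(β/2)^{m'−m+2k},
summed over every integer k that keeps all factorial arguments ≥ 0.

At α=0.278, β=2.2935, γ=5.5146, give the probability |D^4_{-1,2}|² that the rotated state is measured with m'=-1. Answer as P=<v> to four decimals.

Split into d^4_{-1,2}(β=2.2935) × two z-phases.
With c≡cos(β/2)=0.411452 and s≡sin(β/2)=0.911432, N=[6·120·720·2]^{1/2}=1018.233765
k∈{3,4,5} keeps every argument non-negative
  k=3: (−1)^0·1018.2338/(72)·0.4115^5·0.9114^3 = +0.126265
  k=4: (−1)^1·1018.2338/(48)·0.4115^3·0.9114^5 = -0.929359
  k=5: (−1)^2·1018.2338/(240)·0.4115^1·0.9114^7 = +0.912060
d^4_{-1,2}(2.2935) = +0.126265 -0.929359 +0.912060 = +0.108966
|D^4_{-1,2}|² = |d^4_{-1,2}(β)|² = (+0.108966)² = 0.011874 (the z-rotation phases have unit modulus)

P=0.0119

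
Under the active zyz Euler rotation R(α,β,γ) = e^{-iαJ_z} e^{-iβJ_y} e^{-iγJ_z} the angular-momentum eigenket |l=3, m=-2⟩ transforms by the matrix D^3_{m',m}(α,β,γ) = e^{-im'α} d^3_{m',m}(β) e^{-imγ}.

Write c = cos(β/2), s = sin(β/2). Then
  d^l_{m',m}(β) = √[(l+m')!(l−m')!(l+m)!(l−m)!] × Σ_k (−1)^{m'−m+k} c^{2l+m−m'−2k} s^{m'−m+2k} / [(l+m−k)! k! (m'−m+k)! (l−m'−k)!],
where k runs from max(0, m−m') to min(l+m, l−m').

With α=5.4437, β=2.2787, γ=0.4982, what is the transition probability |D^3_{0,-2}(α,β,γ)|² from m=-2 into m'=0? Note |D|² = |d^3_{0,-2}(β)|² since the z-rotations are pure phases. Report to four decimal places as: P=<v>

P=0.2641

D^3_{0,-2}(5.4437,2.2787,0.4982) = e^{-i·0·5.4437}·d^3_{0,-2}(2.2787)·e^{-i·-2·0.4982}. Compute d first:
With c≡cos(β/2)=0.418185 and s≡sin(β/2)=0.908362, N=[6·6·1·120]^{1/2}=65.726707
k: max(0,(-2)−(0))=0 … min(3+(-2),3−(0))=1
  k=0: (−1)^2·65.7267/(12)·0.4182^4·0.9084^2 = +0.138214
  k=1: (−1)^3·65.7267/(12)·0.4182^2·0.9084^4 = -0.652128
d^3_{0,-2}(2.2787) = +0.138214 -0.652128 = -0.513914
|D^3_{0,-2}|² = |d^3_{0,-2}(β)|² = (-0.513914)² = 0.264108 (the z-rotation phases have unit modulus)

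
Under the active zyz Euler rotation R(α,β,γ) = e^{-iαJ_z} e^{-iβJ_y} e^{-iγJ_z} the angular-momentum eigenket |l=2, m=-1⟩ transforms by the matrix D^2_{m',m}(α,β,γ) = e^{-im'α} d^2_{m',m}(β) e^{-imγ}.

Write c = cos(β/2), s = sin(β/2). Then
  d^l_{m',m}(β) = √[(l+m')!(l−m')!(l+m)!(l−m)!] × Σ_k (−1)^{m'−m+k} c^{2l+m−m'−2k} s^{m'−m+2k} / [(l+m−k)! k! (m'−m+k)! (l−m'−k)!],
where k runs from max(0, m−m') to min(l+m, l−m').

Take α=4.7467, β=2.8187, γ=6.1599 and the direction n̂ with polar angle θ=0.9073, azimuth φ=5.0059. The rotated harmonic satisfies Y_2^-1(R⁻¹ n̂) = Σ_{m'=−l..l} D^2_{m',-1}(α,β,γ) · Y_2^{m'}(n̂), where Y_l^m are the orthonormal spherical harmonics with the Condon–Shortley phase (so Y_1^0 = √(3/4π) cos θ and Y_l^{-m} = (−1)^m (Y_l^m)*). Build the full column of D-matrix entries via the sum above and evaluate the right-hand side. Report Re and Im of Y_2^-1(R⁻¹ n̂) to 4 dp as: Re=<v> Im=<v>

Re=0.2475 Im=0.0232

Need the full column D^2_{m',-1} for m'=−2..2 at α=4.7467, β=2.8187, γ=6.1599.
cos(β/2)=0.160746, sin(β/2)=0.986996
d^2_{-2,-1}: single k=1 term ⇒ +0.008199;  D = -0.008187+0.000448i
d^2_{-1,-1}: k∈[0..1] ⇒ +0.000668 -0.075515 = -0.074847;  D = +0.006651+0.074551i
d^2_{0,-1}: k∈[0..1] ⇒ -0.010042 +0.378583 = +0.368542;  D = +0.365744-0.045321i
d^2_{1,-1}: k∈[0..1] ⇒ +0.075515 -0.948989 = -0.873474;  D = -0.137087-0.862650i
d^2_{2,-1}: single k=0 term ⇒ -0.309112;  D = +0.303437-0.058957i
Y_2^{m'}(θ=0.9073,φ=5.0059) and Σ D·Y over m':
  (-0.0082+0.0004i)·(-0.1996+0.1328i)  (+0.0067+0.0746i)·(+0.1084+0.3588i)  (+0.3657-0.0453i)·(+0.0435+0.0000i)  (-0.1371-0.8626i)·(-0.1084+0.3588i)  (+0.3034-0.0590i)·(-0.1996-0.1328i)
Y_2^-1(R⁻¹ n̂) = +0.247454+0.023161i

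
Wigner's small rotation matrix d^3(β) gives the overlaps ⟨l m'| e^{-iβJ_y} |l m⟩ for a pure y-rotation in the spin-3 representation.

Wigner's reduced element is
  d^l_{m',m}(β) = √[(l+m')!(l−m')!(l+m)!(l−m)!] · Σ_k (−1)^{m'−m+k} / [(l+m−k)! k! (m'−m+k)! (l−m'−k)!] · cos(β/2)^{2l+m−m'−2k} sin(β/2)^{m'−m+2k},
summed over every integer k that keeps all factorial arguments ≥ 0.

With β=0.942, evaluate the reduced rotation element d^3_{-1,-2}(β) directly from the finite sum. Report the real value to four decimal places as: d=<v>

d^3_{-1,-2}(β=0.942) via Wigner's sum:
c=cos(0.942/2)=0.891115, s=sin(0.942/2)=0.453778; N=√[2·24·1·120]=75.894664
The bounds max(0,m−m')=0 and min(l+m,l−m')=1 give 2 terms
  k=0: (−1)^1·75.8947/(24)·0.8911^5·0.4538^1 = -0.806328
  k=1: (−1)^2·75.8947/(12)·0.8911^3·0.4538^3 = +0.418177
d^3_{-1,-2}(0.942) = -0.806328 +0.418177 = -0.388151

d=-0.3882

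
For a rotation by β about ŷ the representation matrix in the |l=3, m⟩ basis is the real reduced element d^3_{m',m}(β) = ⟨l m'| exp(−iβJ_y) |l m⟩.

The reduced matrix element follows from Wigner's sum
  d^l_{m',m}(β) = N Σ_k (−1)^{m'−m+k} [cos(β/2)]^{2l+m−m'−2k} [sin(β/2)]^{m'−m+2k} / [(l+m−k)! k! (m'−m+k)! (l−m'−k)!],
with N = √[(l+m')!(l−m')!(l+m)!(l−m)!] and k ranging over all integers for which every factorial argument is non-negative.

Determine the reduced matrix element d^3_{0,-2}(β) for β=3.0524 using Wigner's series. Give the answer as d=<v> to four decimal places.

d^3_{0,-2}(β=3.0524) via Wigner's sum:
Half-angle: c=0.044582, s=0.999006. N=√(6·6·1·120)=65.726707
The bounds max(0,m−m')=0 and min(l+m,l−m')=1 give 2 terms
  k=0: (−1)^2·65.7267/(12)·0.0446^4·0.9990^2 = +0.000022
  k=1: (−1)^3·65.7267/(12)·0.0446^2·0.9990^4 = -0.010843
d^3_{0,-2}(3.0524) = +0.000022 -0.010843 = -0.010821

d=-0.0108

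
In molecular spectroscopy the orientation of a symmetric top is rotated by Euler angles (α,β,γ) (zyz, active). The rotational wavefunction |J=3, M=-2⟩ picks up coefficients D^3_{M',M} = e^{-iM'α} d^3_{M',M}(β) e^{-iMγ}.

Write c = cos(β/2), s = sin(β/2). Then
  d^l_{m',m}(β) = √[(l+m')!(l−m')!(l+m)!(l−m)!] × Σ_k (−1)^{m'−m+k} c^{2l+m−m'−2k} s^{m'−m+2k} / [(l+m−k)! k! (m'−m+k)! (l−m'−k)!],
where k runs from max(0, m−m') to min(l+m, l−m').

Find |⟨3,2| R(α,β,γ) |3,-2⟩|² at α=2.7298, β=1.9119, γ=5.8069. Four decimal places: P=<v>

P=0.1968

First d^3_{2,-2}(β=1.9119), then the phase factors e^{-i(2)α} and e^{-i(-2)γ}:
c=cos(1.9119/2)=0.576833, s=sin(1.9119/2)=0.816862; N=√[120·1·1·120]=120.000000
Admissible k: 0..1 (factorial args all ≥0)
  k=0: (−1)^4·120.0000/(24)·0.5768^2·0.8169^4 = +0.740739
  k=1: (−1)^5·120.0000/(120)·0.5768^0·0.8169^6 = -0.297093
d^3_{2,-2}(1.9119) = +0.740739 -0.297093 = +0.443646
|D^3_{2,-2}|² = |d^3_{2,-2}(β)|² = (+0.443646)² = 0.196822 (the z-rotation phases have unit modulus)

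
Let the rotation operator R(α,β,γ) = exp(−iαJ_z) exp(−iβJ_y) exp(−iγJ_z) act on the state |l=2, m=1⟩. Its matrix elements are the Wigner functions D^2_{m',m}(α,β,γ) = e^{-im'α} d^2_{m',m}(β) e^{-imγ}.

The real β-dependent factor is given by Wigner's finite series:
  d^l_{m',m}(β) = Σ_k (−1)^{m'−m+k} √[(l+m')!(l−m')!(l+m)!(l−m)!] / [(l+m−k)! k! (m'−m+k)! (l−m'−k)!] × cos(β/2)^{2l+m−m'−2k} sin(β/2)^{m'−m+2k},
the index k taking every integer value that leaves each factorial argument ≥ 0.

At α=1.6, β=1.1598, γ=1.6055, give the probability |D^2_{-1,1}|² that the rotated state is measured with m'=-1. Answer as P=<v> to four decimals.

P=0.2918

Split into d^2_{-1,1}(β=1.1598) × two z-phases.
c=cos(1.1598/2)=0.836517, s=sin(1.1598/2)=0.547940; N=√[1·6·6·1]=6.000000
k: max(0,(1)−(-1))=2 … min(2+(1),2−(-1))=3
  k=2: (−1)^0·6.0000/(2)·0.8365^2·0.5479^2 = +0.630286
  k=3: (−1)^1·6.0000/(6)·0.8365^0·0.5479^4 = -0.090143
d^2_{-1,1}(1.1598) = +0.630286 -0.090143 = +0.540143
|D^2_{-1,1}|² = |d^2_{-1,1}(β)|² = (+0.540143)² = 0.291754 (the z-rotation phases have unit modulus)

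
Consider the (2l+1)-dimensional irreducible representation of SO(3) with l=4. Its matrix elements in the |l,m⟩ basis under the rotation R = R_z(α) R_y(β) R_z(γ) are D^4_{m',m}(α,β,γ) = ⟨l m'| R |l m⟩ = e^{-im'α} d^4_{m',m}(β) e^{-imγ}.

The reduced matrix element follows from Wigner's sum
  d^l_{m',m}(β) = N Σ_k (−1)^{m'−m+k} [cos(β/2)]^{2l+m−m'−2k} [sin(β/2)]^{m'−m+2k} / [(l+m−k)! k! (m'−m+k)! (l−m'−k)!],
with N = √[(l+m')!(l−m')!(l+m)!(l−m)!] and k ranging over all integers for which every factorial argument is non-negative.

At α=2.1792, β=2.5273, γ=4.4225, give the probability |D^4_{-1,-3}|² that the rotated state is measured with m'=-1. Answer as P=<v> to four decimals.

P=0.0074

First d^4_{-1,-3}(β=2.5273), then the phase factors e^{-i(-1)α} and e^{-i(-3)γ}:
c=cos(2.5273/2)=0.302340, s=sin(2.5273/2)=0.953200; N=√[6·120·1·5040]=1904.940944
k∈{0,1} keeps every argument non-negative
  k=0: (−1)^2·1904.9409/(240)·0.3023^6·0.9532^2 = +0.005508
  k=1: (−1)^3·1904.9409/(144)·0.3023^4·0.9532^4 = -0.091251
d^4_{-1,-3}(2.5273) = +0.005508 -0.091251 = -0.085743
|D^4_{-1,-3}|² = |d^4_{-1,-3}(β)|² = (-0.085743)² = 0.007352 (the z-rotation phases have unit modulus)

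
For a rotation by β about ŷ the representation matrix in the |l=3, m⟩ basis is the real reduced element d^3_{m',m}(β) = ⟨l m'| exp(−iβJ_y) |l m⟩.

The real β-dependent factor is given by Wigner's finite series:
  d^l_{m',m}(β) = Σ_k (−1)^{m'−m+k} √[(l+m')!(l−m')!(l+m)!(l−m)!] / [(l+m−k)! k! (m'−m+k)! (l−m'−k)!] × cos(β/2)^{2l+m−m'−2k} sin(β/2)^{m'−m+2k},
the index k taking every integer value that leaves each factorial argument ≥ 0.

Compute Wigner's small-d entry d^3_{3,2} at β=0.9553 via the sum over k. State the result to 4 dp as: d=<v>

d^3_{3,2}(β=0.9553) via Wigner's sum:
Half-angle: c=0.888078, s=0.459693. N=√(720·1·120·1)=293.938769
k∈{0} keeps every argument non-negative
  k=0: (−1)^1·293.9388/(120)·0.8881^5·0.4597^1 = -0.622012
d^3_{3,2}(0.9553) = -0.622012

d=-0.6220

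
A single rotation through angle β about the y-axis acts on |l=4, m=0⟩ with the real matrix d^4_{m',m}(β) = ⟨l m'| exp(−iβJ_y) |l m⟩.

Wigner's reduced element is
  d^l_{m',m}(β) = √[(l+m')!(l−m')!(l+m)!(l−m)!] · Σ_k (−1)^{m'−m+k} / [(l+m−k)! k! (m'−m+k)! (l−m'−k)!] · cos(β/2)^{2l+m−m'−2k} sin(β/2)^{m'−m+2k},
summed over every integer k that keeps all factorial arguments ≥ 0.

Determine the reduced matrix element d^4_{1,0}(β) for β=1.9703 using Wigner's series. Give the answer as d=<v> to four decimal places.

d=-0.3888

d^4_{1,0}(β=1.9703) via Wigner's sum:
c=cos(1.9703/2)=0.552738, s=sin(1.9703/2)=0.833355; N=√[120·6·24·24]=643.987578
k: max(0,(0)−(1))=0 … min(4+(0),4−(1))=3
  k=0: (−1)^1·643.9876/(144)·0.5527^7·0.8334^1 = -0.058746
  k=1: (−1)^2·643.9876/(24)·0.5527^5·0.8334^3 = +0.801223
  k=2: (−1)^3·643.9876/(24)·0.5527^3·0.8334^5 = -1.821272
  k=3: (−1)^4·643.9876/(144)·0.5527^1·0.8334^7 = +0.689993
d^4_{1,0}(1.9703) = -0.058746 +0.801223 -1.821272 +0.689993 = -0.388802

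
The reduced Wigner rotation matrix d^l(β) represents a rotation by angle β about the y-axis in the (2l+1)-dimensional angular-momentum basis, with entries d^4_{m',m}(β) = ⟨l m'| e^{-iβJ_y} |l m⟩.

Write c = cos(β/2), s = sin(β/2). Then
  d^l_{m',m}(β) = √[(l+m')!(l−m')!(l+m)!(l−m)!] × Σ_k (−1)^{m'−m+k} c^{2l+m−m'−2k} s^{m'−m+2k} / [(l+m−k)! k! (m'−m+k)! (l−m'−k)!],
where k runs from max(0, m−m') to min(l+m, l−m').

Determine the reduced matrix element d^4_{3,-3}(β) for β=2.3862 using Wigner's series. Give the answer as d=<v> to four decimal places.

d=0.0568

d^4_{3,-3}(β=2.3862) via Wigner's sum:
c=cos(2.3862/2)=0.368780, s=sin(2.3862/2)=0.929517; N=√[5040·1·1·5040]=5040.000000
k∈{0,1} keeps every argument non-negative
  k=0: (−1)^6·5040.0000/(720)·0.3688^2·0.9295^6 = +0.614011
  k=1: (−1)^7·5040.0000/(5040)·0.3688^0·0.9295^8 = -0.557259
d^4_{3,-3}(2.3862) = +0.614011 -0.557259 = +0.056752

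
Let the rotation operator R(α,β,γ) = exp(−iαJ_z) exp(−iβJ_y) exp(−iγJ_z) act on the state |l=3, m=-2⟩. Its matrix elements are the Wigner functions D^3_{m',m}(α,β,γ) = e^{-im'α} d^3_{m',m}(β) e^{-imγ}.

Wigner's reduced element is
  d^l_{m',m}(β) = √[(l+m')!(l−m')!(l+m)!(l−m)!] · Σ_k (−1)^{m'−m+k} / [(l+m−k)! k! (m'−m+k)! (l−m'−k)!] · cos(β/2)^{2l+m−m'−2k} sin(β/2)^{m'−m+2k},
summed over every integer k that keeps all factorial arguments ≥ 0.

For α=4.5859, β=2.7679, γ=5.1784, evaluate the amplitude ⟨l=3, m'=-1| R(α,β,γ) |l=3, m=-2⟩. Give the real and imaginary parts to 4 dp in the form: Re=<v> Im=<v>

Re=-0.0272 Im=0.0262

D^3_{-1,-2}(4.5859,2.7679,5.1784) = e^{-i·-1·4.5859}·d^3_{-1,-2}(2.7679)·e^{-i·-2·5.1784}. Compute d first:
With c≡cos(β/2)=0.185761 and s≡sin(β/2)=0.982595, N=[2·24·1·120]^{1/2}=75.894664
k∈{0,1} keeps every argument non-negative
  k=0: (−1)^1·75.8947/(24)·0.1858^5·0.9826^1 = -0.000687
  k=1: (−1)^2·75.8947/(12)·0.1858^3·0.9826^3 = +0.038461
d^3_{-1,-2}(2.7679) = -0.000687 +0.038461 = +0.037773
Attach z-rotation phases: D = e^{-i(-1)(4.5859)}·(+0.037773)·e^{-i(-2)(5.1784)} = -0.027242+0.026167i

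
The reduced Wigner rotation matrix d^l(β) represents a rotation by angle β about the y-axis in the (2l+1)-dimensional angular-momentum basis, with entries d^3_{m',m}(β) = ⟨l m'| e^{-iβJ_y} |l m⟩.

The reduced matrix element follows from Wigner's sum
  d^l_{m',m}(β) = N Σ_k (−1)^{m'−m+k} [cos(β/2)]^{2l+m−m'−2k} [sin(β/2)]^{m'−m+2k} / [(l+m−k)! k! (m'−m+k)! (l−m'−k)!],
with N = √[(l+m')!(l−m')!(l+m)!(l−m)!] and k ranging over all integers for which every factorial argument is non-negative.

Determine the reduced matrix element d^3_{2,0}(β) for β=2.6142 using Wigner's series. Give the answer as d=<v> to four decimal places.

d=-0.2997

d^3_{2,0}(β=2.6142) via Wigner's sum:
Half-angle: c=0.260651, s=0.965433. N=√(120·1·6·6)=65.726707
k: max(0,(0)−(2))=0 … min(3+(0),3−(2))=1
  k=0: (−1)^2·65.7267/(12)·0.2607^4·0.9654^2 = +0.023564
  k=1: (−1)^3·65.7267/(12)·0.2607^2·0.9654^4 = -0.323272
d^3_{2,0}(2.6142) = +0.023564 -0.323272 = -0.299708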